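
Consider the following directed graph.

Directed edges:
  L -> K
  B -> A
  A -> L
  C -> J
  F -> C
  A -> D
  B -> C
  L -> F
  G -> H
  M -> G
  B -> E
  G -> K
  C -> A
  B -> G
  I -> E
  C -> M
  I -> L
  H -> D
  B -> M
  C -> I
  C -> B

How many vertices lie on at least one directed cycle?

A vertex is on a directed cycle iff it belongs to a strongly connected component of size ≥ 2 (or has a self-loop).
The vertices on cycles are {A, B, C, F, I, L} — 6 in total.

6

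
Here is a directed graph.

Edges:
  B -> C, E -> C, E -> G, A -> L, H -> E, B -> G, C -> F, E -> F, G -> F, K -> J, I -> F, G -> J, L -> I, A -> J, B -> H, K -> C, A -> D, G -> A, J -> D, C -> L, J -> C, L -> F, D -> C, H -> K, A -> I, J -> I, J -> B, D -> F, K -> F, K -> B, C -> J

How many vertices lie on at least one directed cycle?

9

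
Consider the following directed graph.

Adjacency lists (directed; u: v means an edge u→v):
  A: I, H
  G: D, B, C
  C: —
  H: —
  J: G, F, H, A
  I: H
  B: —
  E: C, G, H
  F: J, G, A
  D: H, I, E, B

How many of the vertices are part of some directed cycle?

A vertex is on a directed cycle iff it belongs to a strongly connected component of size ≥ 2 (or has a self-loop).
The vertices on cycles are {D, E, F, G, J} — 5 in total.

5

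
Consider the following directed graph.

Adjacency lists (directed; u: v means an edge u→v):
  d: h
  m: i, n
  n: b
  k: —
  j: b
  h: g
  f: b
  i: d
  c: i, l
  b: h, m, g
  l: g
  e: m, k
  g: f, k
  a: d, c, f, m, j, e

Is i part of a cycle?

Yes

i is on a cycle iff i can reach itself via ≥1 edge.
i → d → h → g → f → b → m → i — yes.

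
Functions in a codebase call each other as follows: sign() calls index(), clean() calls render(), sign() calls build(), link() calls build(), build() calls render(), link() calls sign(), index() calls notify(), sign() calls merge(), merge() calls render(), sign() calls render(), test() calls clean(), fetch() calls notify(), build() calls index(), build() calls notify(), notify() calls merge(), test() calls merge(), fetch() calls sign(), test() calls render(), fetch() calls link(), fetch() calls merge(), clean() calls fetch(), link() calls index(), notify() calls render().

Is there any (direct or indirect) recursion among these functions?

No

DFS with white/gray/black marking, starting from index:
index gray
  notify gray
    render gray
    render black
    merge gray
      merge→render: render black — skip
    merge black
  notify black
index black
sign gray
  sign→render: render black — skip
  sign→index: index black — skip
  build gray
    build→render: render black — skip
    build→notify: notify black — skip
    build→index: index black — skip
  build black
  sign→merge: merge black — skip
sign black
fetch gray
  fetch→notify: notify black — skip
  fetch→sign: sign black — skip
  link gray
    link→sign: sign black — skip
    link→index: index black — skip
    link→build: build black — skip
  link black
  fetch→merge: merge black — skip
fetch black
test gray
  test→merge: merge black — skip
  clean gray
    clean→fetch: fetch black — skip
    clean→render: render black — skip
  clean black
  test→render: render black — skip
test black
Every edge goes to a white or black vertex — no back edge, so the graph is acyclic.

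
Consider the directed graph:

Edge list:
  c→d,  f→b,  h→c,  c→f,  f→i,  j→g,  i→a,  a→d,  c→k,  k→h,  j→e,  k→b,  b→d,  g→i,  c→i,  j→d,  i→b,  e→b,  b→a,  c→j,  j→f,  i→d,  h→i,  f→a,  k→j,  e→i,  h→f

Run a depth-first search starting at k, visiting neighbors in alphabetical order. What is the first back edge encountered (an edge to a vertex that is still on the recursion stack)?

c->k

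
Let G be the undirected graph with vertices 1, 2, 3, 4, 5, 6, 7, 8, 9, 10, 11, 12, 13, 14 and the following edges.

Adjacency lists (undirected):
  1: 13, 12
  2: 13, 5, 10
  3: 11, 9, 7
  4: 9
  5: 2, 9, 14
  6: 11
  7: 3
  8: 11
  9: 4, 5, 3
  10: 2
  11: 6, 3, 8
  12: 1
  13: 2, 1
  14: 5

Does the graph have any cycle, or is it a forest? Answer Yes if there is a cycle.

DFS, tracking each vertex's parent; an edge to a visited non-parent vertex closes a cycle.
Start from 11:
visit 11 (parent –)
  visit 6 (parent 11)
    6–11: parent, skip
  visit 3 (parent 11)
    3–11: parent, skip
    visit 9 (parent 3)
      visit 4 (parent 9)
        4–9: parent, skip
      visit 5 (parent 9)
        visit 2 (parent 5)
          visit 13 (parent 2)
            13–2: parent, skip
            visit 1 (parent 13)
              1–13: parent, skip
              visit 12 (parent 1)
                12–1: parent, skip
          2–5: parent, skip
          visit 10 (parent 2)
            10–2: parent, skip
        5–9: parent, skip
        visit 14 (parent 5)
          14–5: parent, skip
      9–3: parent, skip
    visit 7 (parent 3)
      7–3: parent, skip
  visit 8 (parent 11)
    8–11: parent, skip
No non-parent visited neighbor found — the graph is a forest.

No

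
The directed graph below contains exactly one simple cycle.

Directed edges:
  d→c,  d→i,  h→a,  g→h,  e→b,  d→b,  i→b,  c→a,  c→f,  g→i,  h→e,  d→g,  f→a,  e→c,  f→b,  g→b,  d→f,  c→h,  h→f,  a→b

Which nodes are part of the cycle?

c, e, h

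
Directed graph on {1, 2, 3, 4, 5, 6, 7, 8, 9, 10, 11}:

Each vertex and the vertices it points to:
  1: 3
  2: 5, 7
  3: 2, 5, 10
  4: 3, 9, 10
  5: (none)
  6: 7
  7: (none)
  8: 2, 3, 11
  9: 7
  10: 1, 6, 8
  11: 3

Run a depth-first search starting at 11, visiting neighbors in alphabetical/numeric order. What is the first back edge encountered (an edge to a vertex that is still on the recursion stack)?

1->3

DFS from 11 (visiting neighbors in alphabetical/numeric order); mark gray on enter, black on exit:
11 gray
  3 gray
    2 gray
      5 gray
      5 black
      7 gray
      7 black
    2 black
    3→5: 5 black — skip
    10 gray
      1 gray
        1→3: 3 is gray → back edge
First back edge: 1 → 3.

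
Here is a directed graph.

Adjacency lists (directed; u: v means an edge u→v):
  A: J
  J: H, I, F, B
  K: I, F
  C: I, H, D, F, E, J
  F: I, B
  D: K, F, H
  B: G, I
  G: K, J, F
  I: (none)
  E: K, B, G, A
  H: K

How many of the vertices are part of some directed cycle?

6

A vertex is on a directed cycle iff it belongs to a strongly connected component of size ≥ 2 (or has a self-loop).
The vertices on cycles are {B, F, G, H, J, K} — 6 in total.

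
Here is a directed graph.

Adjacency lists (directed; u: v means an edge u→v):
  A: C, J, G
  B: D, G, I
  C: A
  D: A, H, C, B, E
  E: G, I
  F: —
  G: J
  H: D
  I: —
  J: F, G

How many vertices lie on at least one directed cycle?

A vertex is on a directed cycle iff it belongs to a strongly connected component of size ≥ 2 (or has a self-loop).
The vertices on cycles are {A, B, C, D, G, H, J} — 7 in total.

7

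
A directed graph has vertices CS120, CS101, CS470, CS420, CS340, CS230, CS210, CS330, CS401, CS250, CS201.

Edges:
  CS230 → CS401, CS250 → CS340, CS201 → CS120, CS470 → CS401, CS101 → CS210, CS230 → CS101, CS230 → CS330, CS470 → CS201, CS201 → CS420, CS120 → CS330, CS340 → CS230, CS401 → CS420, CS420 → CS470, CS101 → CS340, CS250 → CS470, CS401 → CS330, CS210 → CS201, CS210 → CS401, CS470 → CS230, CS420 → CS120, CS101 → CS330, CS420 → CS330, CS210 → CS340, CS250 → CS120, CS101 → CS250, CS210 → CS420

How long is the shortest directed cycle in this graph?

For each vertex v, BFS finds the shortest path from v back to v.
The shortest such closed walk is CS101 → CS340 → CS230 → CS101, length 3.

3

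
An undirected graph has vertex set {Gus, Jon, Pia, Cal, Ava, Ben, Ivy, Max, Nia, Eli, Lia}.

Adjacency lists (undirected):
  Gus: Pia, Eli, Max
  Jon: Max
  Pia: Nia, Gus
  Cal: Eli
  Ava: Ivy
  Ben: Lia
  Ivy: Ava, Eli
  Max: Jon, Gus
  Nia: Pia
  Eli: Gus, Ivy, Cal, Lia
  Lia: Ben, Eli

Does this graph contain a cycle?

No

DFS, tracking each vertex's parent; an edge to a visited non-parent vertex closes a cycle.
Start from Lia:
visit Lia (parent –)
  visit Ben (parent Lia)
    Ben–Lia: parent, skip
  visit Eli (parent Lia)
    visit Gus (parent Eli)
      visit Pia (parent Gus)
        visit Nia (parent Pia)
          Nia–Pia: parent, skip
        Pia–Gus: parent, skip
      Gus–Eli: parent, skip
      visit Max (parent Gus)
        visit Jon (parent Max)
          Jon–Max: parent, skip
        Max–Gus: parent, skip
    visit Ivy (parent Eli)
      visit Ava (parent Ivy)
        Ava–Ivy: parent, skip
      Ivy–Eli: parent, skip
    visit Cal (parent Eli)
      Cal–Eli: parent, skip
    Eli–Lia: parent, skip
No non-parent visited neighbor found — the graph is a forest.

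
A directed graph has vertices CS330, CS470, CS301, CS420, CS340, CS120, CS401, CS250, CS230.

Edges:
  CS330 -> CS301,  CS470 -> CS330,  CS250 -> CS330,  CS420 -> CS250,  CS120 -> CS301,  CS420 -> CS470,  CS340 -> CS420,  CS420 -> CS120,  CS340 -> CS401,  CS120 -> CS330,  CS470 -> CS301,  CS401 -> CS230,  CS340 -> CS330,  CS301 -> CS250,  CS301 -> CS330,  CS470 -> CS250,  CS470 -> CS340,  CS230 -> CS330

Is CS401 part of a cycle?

No

CS401 lies on a cycle iff there is a path from CS401 back to itself.
Exploring from CS401, it never reaches itself; equivalently, its strongly connected component is a singleton.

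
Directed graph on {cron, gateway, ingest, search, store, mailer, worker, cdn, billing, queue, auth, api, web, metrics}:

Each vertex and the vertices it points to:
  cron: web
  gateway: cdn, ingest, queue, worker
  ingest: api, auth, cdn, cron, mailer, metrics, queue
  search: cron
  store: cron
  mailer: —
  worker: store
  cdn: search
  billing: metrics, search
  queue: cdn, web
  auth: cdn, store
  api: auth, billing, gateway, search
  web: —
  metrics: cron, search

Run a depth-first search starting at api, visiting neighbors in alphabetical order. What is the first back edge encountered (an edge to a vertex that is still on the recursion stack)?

ingest->api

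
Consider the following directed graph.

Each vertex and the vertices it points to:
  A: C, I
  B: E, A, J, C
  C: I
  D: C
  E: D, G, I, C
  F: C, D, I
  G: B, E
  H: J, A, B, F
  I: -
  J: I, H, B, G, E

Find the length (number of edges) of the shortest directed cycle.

2

For each vertex v, BFS finds the shortest path from v back to v.
The shortest such closed walk is J → B → J, length 2.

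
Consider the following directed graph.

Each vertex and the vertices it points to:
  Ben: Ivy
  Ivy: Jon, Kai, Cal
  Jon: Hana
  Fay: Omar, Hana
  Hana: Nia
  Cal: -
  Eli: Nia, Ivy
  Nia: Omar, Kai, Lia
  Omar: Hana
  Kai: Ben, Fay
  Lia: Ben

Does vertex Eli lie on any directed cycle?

No

Eli lies on a cycle iff there is a path from Eli back to itself.
Exploring from Eli, it never reaches itself; equivalently, its strongly connected component is a singleton.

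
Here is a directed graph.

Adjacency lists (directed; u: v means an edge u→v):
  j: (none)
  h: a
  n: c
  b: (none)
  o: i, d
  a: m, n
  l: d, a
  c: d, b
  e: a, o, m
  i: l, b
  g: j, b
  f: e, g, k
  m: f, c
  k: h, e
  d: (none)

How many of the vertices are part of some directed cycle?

A vertex is on a directed cycle iff it belongs to a strongly connected component of size ≥ 2 (or has a self-loop).
The vertices on cycles are {a, e, f, h, i, k, l, m, o} — 9 in total.

9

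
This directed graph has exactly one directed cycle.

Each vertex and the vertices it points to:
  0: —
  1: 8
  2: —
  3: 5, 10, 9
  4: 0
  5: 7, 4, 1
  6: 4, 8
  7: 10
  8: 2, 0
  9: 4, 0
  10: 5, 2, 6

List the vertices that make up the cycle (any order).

5, 7, 10

DFS with gray/black marking from 10:
10 gray
  5 gray
    7 gray
      7→10: 10 is gray → back edge
Back edge closes the cycle 10 → 5 → 7 → 10; its vertices are {5, 7, 10}.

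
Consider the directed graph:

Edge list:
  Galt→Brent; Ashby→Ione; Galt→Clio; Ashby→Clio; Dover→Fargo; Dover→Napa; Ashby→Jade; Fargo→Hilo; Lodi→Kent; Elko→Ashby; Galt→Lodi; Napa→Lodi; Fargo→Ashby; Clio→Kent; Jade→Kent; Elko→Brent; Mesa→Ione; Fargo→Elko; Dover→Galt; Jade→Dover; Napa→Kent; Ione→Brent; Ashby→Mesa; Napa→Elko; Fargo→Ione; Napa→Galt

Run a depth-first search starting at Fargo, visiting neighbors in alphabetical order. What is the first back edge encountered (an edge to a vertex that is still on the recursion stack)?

Dover->Fargo

DFS from Fargo (visiting neighbors in alphabetical order); mark gray on enter, black on exit:
Fargo gray
  Ashby gray
    Clio gray
      Kent gray
      Kent black
    Clio black
    Ione gray
      Brent gray
      Brent black
    Ione black
    Jade gray
      Dover gray
        Dover→Fargo: Fargo is gray → back edge
First back edge: Dover → Fargo.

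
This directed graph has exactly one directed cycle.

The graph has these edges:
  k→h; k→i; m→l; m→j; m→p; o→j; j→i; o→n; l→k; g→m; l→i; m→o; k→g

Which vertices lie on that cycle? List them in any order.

g, k, l, m

DFS with gray/black marking from m:
m gray
  l gray
    i gray
    i black
    k gray
      k→i: i black — skip
      h gray
      h black
      g gray
        g→m: m is gray → back edge
Back edge closes the cycle m → l → k → g → m; its vertices are {g, k, l, m}.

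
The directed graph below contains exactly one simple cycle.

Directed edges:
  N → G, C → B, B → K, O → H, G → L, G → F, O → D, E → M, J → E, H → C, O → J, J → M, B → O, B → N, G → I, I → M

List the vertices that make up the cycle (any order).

B, C, H, O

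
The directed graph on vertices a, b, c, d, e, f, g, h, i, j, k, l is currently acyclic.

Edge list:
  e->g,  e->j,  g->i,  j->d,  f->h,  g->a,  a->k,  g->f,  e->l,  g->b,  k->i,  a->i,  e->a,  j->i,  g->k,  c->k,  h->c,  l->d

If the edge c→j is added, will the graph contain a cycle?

Adding c→j creates a cycle iff j can already reach c.
Explore from j: no path reaches c. The graph stays acyclic.

No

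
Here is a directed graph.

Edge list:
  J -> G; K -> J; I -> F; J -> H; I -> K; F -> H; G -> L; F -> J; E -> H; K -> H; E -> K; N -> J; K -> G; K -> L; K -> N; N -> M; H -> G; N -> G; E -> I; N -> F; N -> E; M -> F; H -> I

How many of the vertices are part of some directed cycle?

8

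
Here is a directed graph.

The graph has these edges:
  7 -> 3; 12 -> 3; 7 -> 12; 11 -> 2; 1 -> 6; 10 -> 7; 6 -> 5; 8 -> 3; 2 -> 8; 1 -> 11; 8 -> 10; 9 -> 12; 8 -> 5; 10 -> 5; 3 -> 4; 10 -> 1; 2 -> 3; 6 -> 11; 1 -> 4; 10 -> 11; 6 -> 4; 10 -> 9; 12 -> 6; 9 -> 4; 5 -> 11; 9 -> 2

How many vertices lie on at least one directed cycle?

10

A vertex is on a directed cycle iff it belongs to a strongly connected component of size ≥ 2 (or has a self-loop).
The vertices on cycles are {1, 2, 5, 6, 7, 8, 9, 10, 11, 12} — 10 in total.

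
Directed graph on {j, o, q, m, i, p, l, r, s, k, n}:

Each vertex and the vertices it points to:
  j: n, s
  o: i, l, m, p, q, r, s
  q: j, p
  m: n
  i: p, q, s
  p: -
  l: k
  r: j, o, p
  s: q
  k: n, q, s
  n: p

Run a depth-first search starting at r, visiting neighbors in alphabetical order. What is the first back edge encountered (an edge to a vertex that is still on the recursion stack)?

q→j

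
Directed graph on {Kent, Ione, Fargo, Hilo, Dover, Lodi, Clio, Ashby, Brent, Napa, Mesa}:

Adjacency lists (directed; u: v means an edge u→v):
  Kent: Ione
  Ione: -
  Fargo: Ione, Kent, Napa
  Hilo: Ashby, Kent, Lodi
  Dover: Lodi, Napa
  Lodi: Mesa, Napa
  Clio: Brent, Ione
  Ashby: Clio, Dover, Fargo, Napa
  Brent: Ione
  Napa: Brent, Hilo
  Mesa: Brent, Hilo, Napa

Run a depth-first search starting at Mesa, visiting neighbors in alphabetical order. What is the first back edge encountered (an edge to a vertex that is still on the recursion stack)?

DFS from Mesa (visiting neighbors in alphabetical order); mark gray on enter, black on exit:
Mesa gray
  Brent gray
    Ione gray
    Ione black
  Brent black
  Hilo gray
    Ashby gray
      Clio gray
        Clio→Brent: Brent black — skip
        Clio→Ione: Ione black — skip
      Clio black
      Dover gray
        Lodi gray
          Lodi→Mesa: Mesa is gray → back edge
First back edge: Lodi → Mesa.

Lodi→Mesa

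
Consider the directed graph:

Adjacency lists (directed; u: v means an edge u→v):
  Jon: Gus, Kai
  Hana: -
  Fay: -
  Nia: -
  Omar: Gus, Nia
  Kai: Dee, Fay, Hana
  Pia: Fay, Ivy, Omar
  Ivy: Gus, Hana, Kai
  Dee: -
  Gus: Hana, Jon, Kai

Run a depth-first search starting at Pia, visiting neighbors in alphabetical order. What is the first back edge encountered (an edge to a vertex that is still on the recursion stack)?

Jon→Gus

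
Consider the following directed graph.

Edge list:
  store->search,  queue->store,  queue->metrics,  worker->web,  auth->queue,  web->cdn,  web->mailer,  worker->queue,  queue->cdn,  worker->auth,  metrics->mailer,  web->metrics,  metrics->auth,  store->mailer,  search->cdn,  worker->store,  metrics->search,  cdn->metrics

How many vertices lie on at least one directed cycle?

6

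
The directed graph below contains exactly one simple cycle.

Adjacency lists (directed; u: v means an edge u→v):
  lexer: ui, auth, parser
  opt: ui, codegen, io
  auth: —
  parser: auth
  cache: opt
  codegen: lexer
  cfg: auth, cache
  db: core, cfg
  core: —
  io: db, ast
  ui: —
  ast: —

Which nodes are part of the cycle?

db, io, cfg, opt, cache

DFS with gray/black marking from opt:
opt gray
  ui gray
  ui black
  codegen gray
    lexer gray
      lexer→ui: ui black — skip
      auth gray
      auth black
      parser gray
        parser→auth: auth black — skip
      parser black
    lexer black
  codegen black
  io gray
    db gray
      core gray
      core black
      cfg gray
        cfg→auth: auth black — skip
        cache gray
          cache→opt: opt is gray → back edge
Back edge closes the cycle opt → io → db → cfg → cache → opt; its vertices are {db, io, cfg, opt, cache}.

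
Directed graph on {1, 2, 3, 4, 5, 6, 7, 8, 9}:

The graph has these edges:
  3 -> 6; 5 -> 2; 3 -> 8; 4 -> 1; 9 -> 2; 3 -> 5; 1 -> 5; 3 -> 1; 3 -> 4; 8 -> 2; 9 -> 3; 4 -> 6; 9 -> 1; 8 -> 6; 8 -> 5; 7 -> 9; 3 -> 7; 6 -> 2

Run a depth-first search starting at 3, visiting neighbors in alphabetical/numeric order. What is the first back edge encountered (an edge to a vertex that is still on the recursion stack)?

DFS from 3 (visiting neighbors in alphabetical/numeric order); mark gray on enter, black on exit:
3 gray
  1 gray
    5 gray
      2 gray
      2 black
    5 black
  1 black
  4 gray
    4→1: 1 black — skip
    6 gray
      6→2: 2 black — skip
    6 black
  4 black
  3→5: 5 black — skip
  3→6: 6 black — skip
  7 gray
    9 gray
      9→1: 1 black — skip
      9→2: 2 black — skip
      9→3: 3 is gray → back edge
First back edge: 9 → 3.

9→3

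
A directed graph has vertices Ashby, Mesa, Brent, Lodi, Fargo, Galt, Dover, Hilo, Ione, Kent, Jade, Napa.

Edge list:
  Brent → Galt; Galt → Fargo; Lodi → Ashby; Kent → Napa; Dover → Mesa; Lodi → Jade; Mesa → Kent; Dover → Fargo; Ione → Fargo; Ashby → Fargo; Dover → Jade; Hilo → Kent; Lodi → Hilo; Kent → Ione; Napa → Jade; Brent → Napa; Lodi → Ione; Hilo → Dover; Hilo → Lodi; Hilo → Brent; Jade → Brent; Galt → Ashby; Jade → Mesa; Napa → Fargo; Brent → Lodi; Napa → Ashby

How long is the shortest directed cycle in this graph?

2

For each vertex v, BFS finds the shortest path from v back to v.
The shortest such closed walk is Hilo → Lodi → Hilo, length 2.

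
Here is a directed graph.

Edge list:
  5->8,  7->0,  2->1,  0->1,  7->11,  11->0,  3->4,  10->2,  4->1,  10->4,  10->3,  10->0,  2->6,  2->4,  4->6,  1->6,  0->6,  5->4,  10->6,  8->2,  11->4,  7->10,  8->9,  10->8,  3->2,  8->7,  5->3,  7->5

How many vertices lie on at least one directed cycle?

4

A vertex is on a directed cycle iff it belongs to a strongly connected component of size ≥ 2 (or has a self-loop).
The vertices on cycles are {5, 7, 8, 10} — 4 in total.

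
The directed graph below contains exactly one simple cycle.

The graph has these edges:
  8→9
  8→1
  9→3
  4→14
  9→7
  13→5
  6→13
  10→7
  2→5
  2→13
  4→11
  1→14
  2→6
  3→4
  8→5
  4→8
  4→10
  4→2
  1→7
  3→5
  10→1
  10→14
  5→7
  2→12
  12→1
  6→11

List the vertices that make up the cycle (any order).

3, 4, 8, 9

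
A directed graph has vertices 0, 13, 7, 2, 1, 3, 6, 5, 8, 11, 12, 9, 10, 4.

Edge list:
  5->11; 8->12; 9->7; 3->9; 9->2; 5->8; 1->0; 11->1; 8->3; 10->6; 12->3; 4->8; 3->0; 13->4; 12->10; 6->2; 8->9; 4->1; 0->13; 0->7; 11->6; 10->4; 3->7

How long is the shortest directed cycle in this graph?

4

For each vertex v, BFS finds the shortest path from v back to v.
The shortest such closed walk is 8 → 12 → 10 → 4 → 8, length 4.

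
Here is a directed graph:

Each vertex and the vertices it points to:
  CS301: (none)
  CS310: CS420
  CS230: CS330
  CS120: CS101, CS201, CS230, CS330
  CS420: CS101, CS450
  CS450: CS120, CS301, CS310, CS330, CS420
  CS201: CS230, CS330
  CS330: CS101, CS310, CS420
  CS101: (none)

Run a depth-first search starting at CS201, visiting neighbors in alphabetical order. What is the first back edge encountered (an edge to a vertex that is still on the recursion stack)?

CS120→CS201

DFS from CS201 (visiting neighbors in alphabetical order); mark gray on enter, black on exit:
CS201 gray
  CS230 gray
    CS330 gray
      CS101 gray
      CS101 black
      CS310 gray
        CS420 gray
          CS420→CS101: CS101 black — skip
          CS450 gray
            CS120 gray
              CS120→CS101: CS101 black — skip
              CS120→CS201: CS201 is gray → back edge
First back edge: CS120 → CS201.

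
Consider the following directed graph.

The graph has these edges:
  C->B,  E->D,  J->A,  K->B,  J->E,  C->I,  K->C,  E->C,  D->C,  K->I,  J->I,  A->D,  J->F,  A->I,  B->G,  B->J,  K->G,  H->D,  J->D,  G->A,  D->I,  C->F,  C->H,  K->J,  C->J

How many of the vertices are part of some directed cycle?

A vertex is on a directed cycle iff it belongs to a strongly connected component of size ≥ 2 (or has a self-loop).
The vertices on cycles are {A, B, C, D, E, G, H, J} — 8 in total.

8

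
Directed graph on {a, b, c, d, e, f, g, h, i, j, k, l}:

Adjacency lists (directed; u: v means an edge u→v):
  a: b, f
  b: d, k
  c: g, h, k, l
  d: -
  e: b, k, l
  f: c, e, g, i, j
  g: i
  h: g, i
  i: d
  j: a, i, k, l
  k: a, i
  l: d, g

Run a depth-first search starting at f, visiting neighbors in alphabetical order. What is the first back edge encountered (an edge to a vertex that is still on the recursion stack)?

b->k

DFS from f (visiting neighbors in alphabetical order); mark gray on enter, black on exit:
f gray
  c gray
    g gray
      i gray
        d gray
        d black
      i black
    g black
    h gray
      h→g: g black — skip
      h→i: i black — skip
    h black
    k gray
      a gray
        b gray
          b→d: d black — skip
          b→k: k is gray → back edge
First back edge: b → k.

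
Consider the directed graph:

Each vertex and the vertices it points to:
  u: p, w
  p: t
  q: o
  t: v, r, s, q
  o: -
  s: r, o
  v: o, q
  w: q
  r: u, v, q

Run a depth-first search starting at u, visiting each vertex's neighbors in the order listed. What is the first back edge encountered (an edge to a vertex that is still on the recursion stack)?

DFS from u (visiting each vertex's neighbors in the order listed); mark gray on enter, black on exit:
u gray
  p gray
    t gray
      v gray
        o gray
        o black
        q gray
          q→o: o black — skip
        q black
      v black
      r gray
        r→u: u is gray → back edge
First back edge: r → u.

r->u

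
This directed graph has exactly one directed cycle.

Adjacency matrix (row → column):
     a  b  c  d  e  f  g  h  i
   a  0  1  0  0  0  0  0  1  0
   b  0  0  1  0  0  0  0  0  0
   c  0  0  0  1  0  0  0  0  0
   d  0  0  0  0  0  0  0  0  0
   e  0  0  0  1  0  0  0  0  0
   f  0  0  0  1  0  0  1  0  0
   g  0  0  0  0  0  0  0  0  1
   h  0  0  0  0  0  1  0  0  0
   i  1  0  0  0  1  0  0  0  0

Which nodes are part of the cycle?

a, f, g, h, i

DFS with gray/black marking from i:
i gray
  a gray
    b gray
      c gray
        d gray
        d black
      c black
    b black
    h gray
      f gray
        f→d: d black — skip
        g gray
          g→i: i is gray → back edge
Back edge closes the cycle i → a → h → f → g → i; its vertices are {a, f, g, h, i}.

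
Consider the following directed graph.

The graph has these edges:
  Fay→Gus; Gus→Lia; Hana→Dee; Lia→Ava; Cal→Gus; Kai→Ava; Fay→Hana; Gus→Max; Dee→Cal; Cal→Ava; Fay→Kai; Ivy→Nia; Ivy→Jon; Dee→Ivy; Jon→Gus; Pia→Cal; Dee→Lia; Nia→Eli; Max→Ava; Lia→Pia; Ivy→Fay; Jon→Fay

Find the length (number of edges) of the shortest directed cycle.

4

For each vertex v, BFS finds the shortest path from v back to v.
The shortest such closed walk is Ivy → Fay → Hana → Dee → Ivy, length 4.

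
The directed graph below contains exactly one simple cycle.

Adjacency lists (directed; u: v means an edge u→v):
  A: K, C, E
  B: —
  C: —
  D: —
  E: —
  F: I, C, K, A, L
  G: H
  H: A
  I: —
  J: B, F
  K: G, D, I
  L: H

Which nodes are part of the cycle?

DFS with gray/black marking from A:
A gray
  K gray
    G gray
      H gray
        H→A: A is gray → back edge
Back edge closes the cycle A → K → G → H → A; its vertices are {A, G, H, K}.

A, G, H, K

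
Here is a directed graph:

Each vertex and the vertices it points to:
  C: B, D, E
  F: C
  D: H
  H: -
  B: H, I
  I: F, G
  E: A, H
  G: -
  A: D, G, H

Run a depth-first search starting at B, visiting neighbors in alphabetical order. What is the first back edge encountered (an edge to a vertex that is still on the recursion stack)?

DFS from B (visiting neighbors in alphabetical order); mark gray on enter, black on exit:
B gray
  H gray
  H black
  I gray
    F gray
      C gray
        C→B: B is gray → back edge
First back edge: C → B.

C->B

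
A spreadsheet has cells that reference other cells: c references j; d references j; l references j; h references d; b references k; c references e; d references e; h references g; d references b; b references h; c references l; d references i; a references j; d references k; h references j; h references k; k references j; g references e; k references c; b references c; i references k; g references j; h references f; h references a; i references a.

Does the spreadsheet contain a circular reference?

DFS with white/gray/black marking, starting from l:
l gray
  j gray
  j black
l black
a gray
  a→j: j black — skip
a black
b gray
  k gray
    c gray
      e gray
      e black
      c→j: j black — skip
      c→l: l black — skip
    c black
    k→j: j black — skip
  k black
  h gray
    h→a: a black — skip
    d gray
      i gray
        i→k: k black — skip
        i→a: a black — skip
      i black
      d→e: e black — skip
      d→k: k black — skip
      d→b: b is gray → back edge
Back edge found, so a cycle exists: b → h → d → b.

Yes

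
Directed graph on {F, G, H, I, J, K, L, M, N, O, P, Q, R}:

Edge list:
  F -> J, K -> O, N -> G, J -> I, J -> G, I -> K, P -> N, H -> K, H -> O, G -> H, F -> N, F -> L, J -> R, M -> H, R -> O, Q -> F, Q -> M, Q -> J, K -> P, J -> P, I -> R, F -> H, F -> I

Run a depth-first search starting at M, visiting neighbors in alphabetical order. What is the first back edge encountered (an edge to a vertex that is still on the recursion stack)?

DFS from M (visiting neighbors in alphabetical order); mark gray on enter, black on exit:
M gray
  H gray
    K gray
      O gray
      O black
      P gray
        N gray
          G gray
            G→H: H is gray → back edge
First back edge: G → H.

G->H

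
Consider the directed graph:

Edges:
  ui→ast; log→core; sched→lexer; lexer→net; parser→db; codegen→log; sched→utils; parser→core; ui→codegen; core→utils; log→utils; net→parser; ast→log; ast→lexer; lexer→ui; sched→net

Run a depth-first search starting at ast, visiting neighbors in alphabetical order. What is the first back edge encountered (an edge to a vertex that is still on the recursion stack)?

ui→ast

DFS from ast (visiting neighbors in alphabetical order); mark gray on enter, black on exit:
ast gray
  lexer gray
    net gray
      parser gray
        core gray
          utils gray
          utils black
        core black
        db gray
        db black
      parser black
    net black
    ui gray
      ui→ast: ast is gray → back edge
First back edge: ui → ast.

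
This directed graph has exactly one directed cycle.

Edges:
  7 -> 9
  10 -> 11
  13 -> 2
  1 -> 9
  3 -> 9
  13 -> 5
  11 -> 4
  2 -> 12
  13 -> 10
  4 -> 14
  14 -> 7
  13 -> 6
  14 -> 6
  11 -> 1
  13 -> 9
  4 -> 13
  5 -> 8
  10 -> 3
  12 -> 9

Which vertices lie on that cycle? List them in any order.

DFS with gray/black marking from 4:
4 gray
  13 gray
    2 gray
      12 gray
        9 gray
        9 black
      12 black
    2 black
    5 gray
      8 gray
      8 black
    5 black
    6 gray
    6 black
    13→9: 9 black — skip
    10 gray
      11 gray
        1 gray
          1→9: 9 black — skip
        1 black
        11→4: 4 is gray → back edge
Back edge closes the cycle 4 → 13 → 10 → 11 → 4; its vertices are {4, 10, 11, 13}.

4, 10, 11, 13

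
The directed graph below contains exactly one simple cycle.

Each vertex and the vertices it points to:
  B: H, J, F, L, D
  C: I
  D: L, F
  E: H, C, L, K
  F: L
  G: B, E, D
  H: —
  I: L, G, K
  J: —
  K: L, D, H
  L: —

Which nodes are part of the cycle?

C, E, G, I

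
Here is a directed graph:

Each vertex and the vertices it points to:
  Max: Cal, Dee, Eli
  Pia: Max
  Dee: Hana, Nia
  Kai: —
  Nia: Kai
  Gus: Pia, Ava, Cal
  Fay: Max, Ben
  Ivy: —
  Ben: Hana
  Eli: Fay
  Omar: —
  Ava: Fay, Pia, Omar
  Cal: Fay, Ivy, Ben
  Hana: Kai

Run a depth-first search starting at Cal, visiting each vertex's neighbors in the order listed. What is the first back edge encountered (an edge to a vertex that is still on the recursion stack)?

DFS from Cal (visiting each vertex's neighbors in the order listed); mark gray on enter, black on exit:
Cal gray
  Fay gray
    Max gray
      Max→Cal: Cal is gray → back edge
First back edge: Max → Cal.

Max→Cal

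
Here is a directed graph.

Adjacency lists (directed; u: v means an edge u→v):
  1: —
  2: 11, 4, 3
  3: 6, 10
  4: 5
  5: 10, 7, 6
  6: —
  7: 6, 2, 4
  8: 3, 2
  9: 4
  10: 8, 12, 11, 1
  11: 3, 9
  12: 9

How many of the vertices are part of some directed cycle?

A vertex is on a directed cycle iff it belongs to a strongly connected component of size ≥ 2 (or has a self-loop).
The vertices on cycles are {2, 3, 4, 5, 7, 8, 9, 10, 11, 12} — 10 in total.

10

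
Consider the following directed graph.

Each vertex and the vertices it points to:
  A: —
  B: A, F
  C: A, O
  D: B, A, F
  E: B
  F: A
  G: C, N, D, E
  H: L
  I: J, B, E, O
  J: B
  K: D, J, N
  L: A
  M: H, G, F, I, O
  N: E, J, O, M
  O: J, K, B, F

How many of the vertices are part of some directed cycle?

7

A vertex is on a directed cycle iff it belongs to a strongly connected component of size ≥ 2 (or has a self-loop).
The vertices on cycles are {C, G, I, K, M, N, O} — 7 in total.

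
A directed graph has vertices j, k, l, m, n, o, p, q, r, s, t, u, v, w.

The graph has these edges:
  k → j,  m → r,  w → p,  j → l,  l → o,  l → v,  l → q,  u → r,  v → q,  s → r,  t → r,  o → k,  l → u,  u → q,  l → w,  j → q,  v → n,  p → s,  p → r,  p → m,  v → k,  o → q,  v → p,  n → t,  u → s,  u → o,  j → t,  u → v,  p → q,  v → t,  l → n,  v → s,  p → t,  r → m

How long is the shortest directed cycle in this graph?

2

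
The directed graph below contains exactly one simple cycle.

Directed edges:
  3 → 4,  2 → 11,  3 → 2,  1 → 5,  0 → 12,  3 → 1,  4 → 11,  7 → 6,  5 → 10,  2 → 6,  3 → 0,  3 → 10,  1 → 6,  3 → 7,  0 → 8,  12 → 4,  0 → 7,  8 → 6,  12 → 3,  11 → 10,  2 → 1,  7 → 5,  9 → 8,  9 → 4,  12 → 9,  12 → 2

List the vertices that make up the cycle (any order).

0, 3, 12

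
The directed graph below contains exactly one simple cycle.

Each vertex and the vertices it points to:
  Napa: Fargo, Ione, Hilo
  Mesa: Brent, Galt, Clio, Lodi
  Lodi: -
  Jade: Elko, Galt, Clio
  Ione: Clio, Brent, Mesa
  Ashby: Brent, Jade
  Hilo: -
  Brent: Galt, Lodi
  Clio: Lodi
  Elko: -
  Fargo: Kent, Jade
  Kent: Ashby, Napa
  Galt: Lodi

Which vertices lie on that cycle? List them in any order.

Kent, Napa, Fargo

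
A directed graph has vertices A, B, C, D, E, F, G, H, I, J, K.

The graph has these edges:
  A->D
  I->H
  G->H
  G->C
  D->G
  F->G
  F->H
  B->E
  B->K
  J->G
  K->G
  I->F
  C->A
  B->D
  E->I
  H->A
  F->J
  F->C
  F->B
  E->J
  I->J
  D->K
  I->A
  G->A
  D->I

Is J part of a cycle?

J is on a cycle iff J can reach itself via ≥1 edge.
J → G → A → D → I → J — yes.

Yes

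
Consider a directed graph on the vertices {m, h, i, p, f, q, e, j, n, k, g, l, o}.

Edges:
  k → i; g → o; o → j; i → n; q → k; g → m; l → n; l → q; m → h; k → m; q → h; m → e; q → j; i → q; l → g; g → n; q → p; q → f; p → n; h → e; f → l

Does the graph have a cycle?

Yes

DFS with white/gray/black marking, starting from i:
i gray
  n gray
  n black
  q gray
    j gray
    j black
    p gray
      p→n: n black — skip
    p black
    k gray
      k→i: i is gray → back edge
Back edge found, so a cycle exists: i → q → k → i.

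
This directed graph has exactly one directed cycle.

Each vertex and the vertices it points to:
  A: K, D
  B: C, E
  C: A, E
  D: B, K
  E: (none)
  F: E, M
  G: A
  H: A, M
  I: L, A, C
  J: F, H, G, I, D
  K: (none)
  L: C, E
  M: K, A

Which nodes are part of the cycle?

A, B, C, D

DFS with gray/black marking from D:
D gray
  B gray
    C gray
      A gray
        K gray
        K black
        A→D: D is gray → back edge
Back edge closes the cycle D → B → C → A → D; its vertices are {A, B, C, D}.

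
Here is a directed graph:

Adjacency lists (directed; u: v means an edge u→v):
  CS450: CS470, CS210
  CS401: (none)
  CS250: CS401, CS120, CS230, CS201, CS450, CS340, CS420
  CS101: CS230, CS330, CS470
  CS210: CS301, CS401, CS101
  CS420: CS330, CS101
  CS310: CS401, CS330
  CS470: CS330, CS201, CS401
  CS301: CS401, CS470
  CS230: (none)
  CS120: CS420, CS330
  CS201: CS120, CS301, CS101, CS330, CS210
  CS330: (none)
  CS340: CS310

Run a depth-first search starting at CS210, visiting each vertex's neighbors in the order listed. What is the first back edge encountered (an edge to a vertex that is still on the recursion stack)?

DFS from CS210 (visiting each vertex's neighbors in the order listed); mark gray on enter, black on exit:
CS210 gray
  CS301 gray
    CS401 gray
    CS401 black
    CS470 gray
      CS330 gray
      CS330 black
      CS201 gray
        CS120 gray
          CS420 gray
            CS420→CS330: CS330 black — skip
            CS101 gray
              CS230 gray
              CS230 black
              CS101→CS330: CS330 black — skip
              CS101→CS470: CS470 is gray → back edge
First back edge: CS101 → CS470.

CS101->CS470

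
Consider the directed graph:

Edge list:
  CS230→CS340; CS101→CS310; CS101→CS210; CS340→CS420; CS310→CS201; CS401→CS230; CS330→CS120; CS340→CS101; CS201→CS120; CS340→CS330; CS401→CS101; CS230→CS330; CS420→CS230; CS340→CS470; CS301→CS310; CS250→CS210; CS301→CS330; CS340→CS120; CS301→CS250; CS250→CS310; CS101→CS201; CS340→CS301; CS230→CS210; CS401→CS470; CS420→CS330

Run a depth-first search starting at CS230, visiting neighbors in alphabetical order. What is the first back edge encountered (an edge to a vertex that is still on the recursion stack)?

DFS from CS230 (visiting neighbors in alphabetical order); mark gray on enter, black on exit:
CS230 gray
  CS210 gray
  CS210 black
  CS330 gray
    CS120 gray
    CS120 black
  CS330 black
  CS340 gray
    CS101 gray
      CS201 gray
        CS201→CS120: CS120 black — skip
      CS201 black
      CS101→CS210: CS210 black — skip
      CS310 gray
        CS310→CS201: CS201 black — skip
      CS310 black
    CS101 black
    CS340→CS120: CS120 black — skip
    CS301 gray
      CS250 gray
        CS250→CS210: CS210 black — skip
        CS250→CS310: CS310 black — skip
      CS250 black
      CS301→CS310: CS310 black — skip
      CS301→CS330: CS330 black — skip
    CS301 black
    CS340→CS330: CS330 black — skip
    CS420 gray
      CS420→CS230: CS230 is gray → back edge
First back edge: CS420 → CS230.

CS420→CS230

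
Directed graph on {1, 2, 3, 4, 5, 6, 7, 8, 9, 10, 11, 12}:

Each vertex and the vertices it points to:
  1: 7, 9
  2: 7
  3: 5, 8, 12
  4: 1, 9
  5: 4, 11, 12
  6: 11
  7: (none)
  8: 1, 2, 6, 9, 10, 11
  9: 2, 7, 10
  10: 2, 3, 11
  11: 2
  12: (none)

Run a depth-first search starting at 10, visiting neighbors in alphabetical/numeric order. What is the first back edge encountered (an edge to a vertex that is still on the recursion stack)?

9->10

DFS from 10 (visiting neighbors in alphabetical/numeric order); mark gray on enter, black on exit:
10 gray
  2 gray
    7 gray
    7 black
  2 black
  3 gray
    5 gray
      4 gray
        1 gray
          1→7: 7 black — skip
          9 gray
            9→2: 2 black — skip
            9→7: 7 black — skip
            9→10: 10 is gray → back edge
First back edge: 9 → 10.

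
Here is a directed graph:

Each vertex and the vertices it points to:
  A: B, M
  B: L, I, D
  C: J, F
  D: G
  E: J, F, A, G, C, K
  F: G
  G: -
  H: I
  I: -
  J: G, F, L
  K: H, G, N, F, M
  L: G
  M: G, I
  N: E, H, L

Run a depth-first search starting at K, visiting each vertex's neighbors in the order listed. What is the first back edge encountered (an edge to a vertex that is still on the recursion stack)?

E→K

DFS from K (visiting each vertex's neighbors in the order listed); mark gray on enter, black on exit:
K gray
  H gray
    I gray
    I black
  H black
  G gray
  G black
  N gray
    E gray
      J gray
        J→G: G black — skip
        F gray
          F→G: G black — skip
        F black
        L gray
          L→G: G black — skip
        L black
      J black
      E→F: F black — skip
      A gray
        B gray
          B→L: L black — skip
          B→I: I black — skip
          D gray
            D→G: G black — skip
          D black
        B black
        M gray
          M→G: G black — skip
          M→I: I black — skip
        M black
      A black
      E→G: G black — skip
      C gray
        C→J: J black — skip
        C→F: F black — skip
      C black
      E→K: K is gray → back edge
First back edge: E → K.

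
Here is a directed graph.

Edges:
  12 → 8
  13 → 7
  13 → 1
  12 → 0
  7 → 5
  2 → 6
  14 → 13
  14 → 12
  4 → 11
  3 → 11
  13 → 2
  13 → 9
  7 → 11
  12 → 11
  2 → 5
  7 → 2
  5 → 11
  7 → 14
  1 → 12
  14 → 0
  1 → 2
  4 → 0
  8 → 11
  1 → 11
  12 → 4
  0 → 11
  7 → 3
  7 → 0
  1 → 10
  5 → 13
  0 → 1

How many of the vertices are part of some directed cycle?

9

A vertex is on a directed cycle iff it belongs to a strongly connected component of size ≥ 2 (or has a self-loop).
The vertices on cycles are {0, 1, 2, 4, 5, 7, 12, 13, 14} — 9 in total.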